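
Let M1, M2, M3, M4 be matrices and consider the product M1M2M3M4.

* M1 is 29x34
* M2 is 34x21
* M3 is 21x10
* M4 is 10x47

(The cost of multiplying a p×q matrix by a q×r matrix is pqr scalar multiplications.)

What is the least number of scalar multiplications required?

30630

Adjacent pairs: M1M2 = 29·34·21 = 20706; M2M3 = 34·21·10 = 7140; M3M4 = 21·10·47 = 9870.
Length 3: M1..M3: k=1: 0+7140+29·34·10=17000; k=2: 20706+0+29·21·10=26796 → min 17000 | M2..M4: k=2: 0+9870+34·21·47=43428; k=3: 7140+0+34·10·47=23120 → min 23120.
Length 4: M1..M4: k=1: 0+23120+29·34·47=69462; k=2: 20706+9870+29·21·47=59199; k=3: 17000+0+29·10·47=30630 → min 30630.
Optimal order: ((M1(M2M3))M4) with cost 30630.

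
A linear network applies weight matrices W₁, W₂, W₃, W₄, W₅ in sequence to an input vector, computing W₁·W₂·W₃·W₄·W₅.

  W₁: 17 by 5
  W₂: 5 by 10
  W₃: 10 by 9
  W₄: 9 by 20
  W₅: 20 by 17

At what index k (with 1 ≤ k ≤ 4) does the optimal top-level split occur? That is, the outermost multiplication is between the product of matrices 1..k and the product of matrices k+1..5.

Adjacent pairs: W₁W₂ = 17·5·10 = 850; W₂W₃ = 5·10·9 = 450; W₃W₄ = 10·9·20 = 1800; W₄W₅ = 9·20·17 = 3060.
Length 3: W₁..W₃: k=1: 0+450+17·5·9=1215; k=2: 850+0+17·10·9=2380 → min 1215 | W₂..W₄: k=2: 0+1800+5·10·20=2800; k=3: 450+0+5·9·20=1350 → min 1350 | W₃..W₅: k=3: 0+3060+10·9·17=4590; k=4: 1800+0+10·20·17=5200 → min 4590.
Length 4: W₁..W₄: k=1: 0+1350+17·5·20=3050; k=2: 850+1800+17·10·20=6050; k=3: 1215+0+17·9·20=4275 → min 3050 | W₂..W₅: k=2: 0+4590+5·10·17=5440; k=3: 450+3060+5·9·17=4275; k=4: 1350+0+5·20·17=3050 → min 3050.
Top-level splits: k=1: (W₁..W₁)·(W₂..W₅) → 0+3050+17·5·17 = 4495; k=2: (W₁..W₂)·(W₃..W₅) → 850+4590+17·10·17 = 8330; k=3: (W₁..W₃)·(W₄..W₅) → 1215+3060+17·9·17 = 6876; k=4: (W₁..W₄)·(W₅..W₅) → 3050+0+17·20·17 = 8830.
Best split is after W₁, i.e. k = 1.

1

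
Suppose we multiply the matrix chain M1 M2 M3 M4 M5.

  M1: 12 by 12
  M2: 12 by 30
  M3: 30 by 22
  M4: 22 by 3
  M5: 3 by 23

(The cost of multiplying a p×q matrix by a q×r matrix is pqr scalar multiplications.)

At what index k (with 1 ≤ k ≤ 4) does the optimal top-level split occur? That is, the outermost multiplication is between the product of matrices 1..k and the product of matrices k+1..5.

4

Adjacent pairs: M1M2 = 12·12·30 = 4320; M2M3 = 12·30·22 = 7920; M3M4 = 30·22·3 = 1980; M4M5 = 22·3·23 = 1518.
Length 3: M1..M3: k=1: 0+7920+12·12·22=11088; k=2: 4320+0+12·30·22=12240 → min 11088 | M2..M4: k=2: 0+1980+12·30·3=3060; k=3: 7920+0+12·22·3=8712 → min 3060 | M3..M5: k=3: 0+1518+30·22·23=16698; k=4: 1980+0+30·3·23=4050 → min 4050.
Length 4: M1..M4: k=1: 0+3060+12·12·3=3492; k=2: 4320+1980+12·30·3=7380; k=3: 11088+0+12·22·3=11880 → min 3492 | M2..M5: k=2: 0+4050+12·30·23=12330; k=3: 7920+1518+12·22·23=15510; k=4: 3060+0+12·3·23=3888 → min 3888.
Top-level splits: k=1: (M1..M1)·(M2..M5) → 0+3888+12·12·23 = 7200; k=2: (M1..M2)·(M3..M5) → 4320+4050+12·30·23 = 16650; k=3: (M1..M3)·(M4..M5) → 11088+1518+12·22·23 = 18678; k=4: (M1..M4)·(M5..M5) → 3492+0+12·3·23 = 4320.
Best split is after M4, i.e. k = 4.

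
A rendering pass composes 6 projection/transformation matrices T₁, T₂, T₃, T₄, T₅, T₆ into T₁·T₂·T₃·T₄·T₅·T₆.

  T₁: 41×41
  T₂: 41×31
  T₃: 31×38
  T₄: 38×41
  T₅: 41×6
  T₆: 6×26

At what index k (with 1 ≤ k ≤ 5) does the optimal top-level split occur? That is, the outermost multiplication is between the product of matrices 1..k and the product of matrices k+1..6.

5

Adjacent pairs: T₁T₂ = 41·41·31 = 52111; T₂T₃ = 41·31·38 = 48298; T₃T₄ = 31·38·41 = 48298; T₄T₅ = 38·41·6 = 9348; T₅T₆ = 41·6·26 = 6396.
Length 3: T₁..T₃: k=1: 0+48298+41·41·38=112176; k=2: 52111+0+41·31·38=100409 → min 100409 | T₂..T₄: k=2: 0+48298+41·31·41=100409; k=3: 48298+0+41·38·41=112176 → min 100409 | T₃..T₅: k=3: 0+9348+31·38·6=16416; k=4: 48298+0+31·41·6=55924 → min 16416 | T₄..T₆: k=4: 0+6396+38·41·26=46904; k=5: 9348+0+38·6·26=15276 → min 15276.
Length 4: T₁..T₄: k=1: 0+100409+41·41·41=169330; k=2: 52111+48298+41·31·41=152520; k=3: 100409+0+41·38·41=164287 → min 152520 | T₂..T₅: k=2: 0+16416+41·31·6=24042; k=3: 48298+9348+41·38·6=66994; k=4: 100409+0+41·41·6=110495 → min 24042 | T₃..T₆: k=3: 0+15276+31·38·26=45904; k=4: 48298+6396+31·41·26=87740; k=5: 16416+0+31·6·26=21252 → min 21252.
Length 5: T₁..T₅: k=1: 0+24042+41·41·6=34128; k=2: 52111+16416+41·31·6=76153; k=3: 100409+9348+41·38·6=119105; k=4: 152520+0+41·41·6=162606 → min 34128 | T₂..T₆: k=2: 0+21252+41·31·26=54298; k=3: 48298+15276+41·38·26=104082; k=4: 100409+6396+41·41·26=150511; k=5: 24042+0+41·6·26=30438 → min 30438.
Top-level splits: k=1: (T₁..T₁)·(T₂..T₆) → 0+30438+41·41·26 = 74144; k=2: (T₁..T₂)·(T₃..T₆) → 52111+21252+41·31·26 = 106409; k=3: (T₁..T₃)·(T₄..T₆) → 100409+15276+41·38·26 = 156193; k=4: (T₁..T₄)·(T₅..T₆) → 152520+6396+41·41·26 = 202622; k=5: (T₁..T₅)·(T₆..T₆) → 34128+0+41·6·26 = 40524.
Best split is after T₅, i.e. k = 5.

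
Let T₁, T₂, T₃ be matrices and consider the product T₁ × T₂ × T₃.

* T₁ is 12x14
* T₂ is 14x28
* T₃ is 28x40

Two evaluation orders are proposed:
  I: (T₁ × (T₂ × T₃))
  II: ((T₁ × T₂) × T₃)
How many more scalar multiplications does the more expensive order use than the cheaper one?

4256

Order I = (T₁ × (T₂ × T₃)): (T₂ × T₃): 14×28 by 28×40 → 14×40, cost 14·28·40 = 15680; (T₁ × (T₂ × T₃)): 12×14 by 14×40 → 12×40, cost 12·14·40 = 6720; cumulative 22400. Total 22400.
Order II = ((T₁ × T₂) × T₃): (T₁ × T₂): 12×14 by 14×28 → 12×28, cost 12·14·28 = 4704; ((T₁ × T₂) × T₃): 12×28 by 28×40 → 12×40, cost 12·28·40 = 13440; cumulative 18144. Total 18144.
Difference: |22400 − 18144| = 4256.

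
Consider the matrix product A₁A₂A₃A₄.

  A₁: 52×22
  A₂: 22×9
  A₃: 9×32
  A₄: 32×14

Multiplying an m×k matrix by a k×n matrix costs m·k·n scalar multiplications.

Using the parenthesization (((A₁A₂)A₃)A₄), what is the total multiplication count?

48568

(A₁A₂): 52×22 by 22×9 → 52×9, cost 52·22·9 = 10296
((A₁A₂)A₃): 52×9 by 9×32 → 52×32, cost 52·9·32 = 14976; cumulative 25272
(((A₁A₂)A₃)A₄): 52×32 by 32×14 → 52×14, cost 52·32·14 = 23296; cumulative 48568
Total: 48568 scalar multiplications.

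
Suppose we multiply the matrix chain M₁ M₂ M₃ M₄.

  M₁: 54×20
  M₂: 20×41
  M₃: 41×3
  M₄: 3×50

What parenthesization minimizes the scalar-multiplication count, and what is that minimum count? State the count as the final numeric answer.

Adjacent pairs: M₁M₂ = 54·20·41 = 44280; M₂M₃ = 20·41·3 = 2460; M₃M₄ = 41·3·50 = 6150.
Length 3: M₁..M₃: k=1: 0+2460+54·20·3=5700; k=2: 44280+0+54·41·3=50922 → min 5700 | M₂..M₄: k=2: 0+6150+20·41·50=47150; k=3: 2460+0+20·3·50=5460 → min 5460.
Length 4: M₁..M₄: k=1: 0+5460+54·20·50=59460; k=2: 44280+6150+54·41·50=161130; k=3: 5700+0+54·3·50=13800 → min 13800.
Optimal parenthesization: ((M₁ (M₂ M₃)) M₄) with cost 13800.

13800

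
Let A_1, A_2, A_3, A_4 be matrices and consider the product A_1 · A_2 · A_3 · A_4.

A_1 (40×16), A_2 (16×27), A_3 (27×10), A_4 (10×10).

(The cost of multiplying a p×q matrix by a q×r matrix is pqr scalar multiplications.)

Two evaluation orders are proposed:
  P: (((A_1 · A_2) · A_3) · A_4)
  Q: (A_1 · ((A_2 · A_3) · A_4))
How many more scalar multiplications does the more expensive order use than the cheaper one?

Order P = (((A_1 · A_2) · A_3) · A_4): (A_1 · A_2): 40×16 by 16×27 → 40×27, cost 40·16·27 = 17280; ((A_1 · A_2) · A_3): 40×27 by 27×10 → 40×10, cost 40·27·10 = 10800; cumulative 28080; (((A_1 · A_2) · A_3) · A_4): 40×10 by 10×10 → 40×10, cost 40·10·10 = 4000; cumulative 32080. Total 32080.
Order Q = (A_1 · ((A_2 · A_3) · A_4)): (A_2 · A_3): 16×27 by 27×10 → 16×10, cost 16·27·10 = 4320; ((A_2 · A_3) · A_4): 16×10 by 10×10 → 16×10, cost 16·10·10 = 1600; cumulative 5920; (A_1 · ((A_2 · A_3) · A_4)): 40×16 by 16×10 → 40×10, cost 40·16·10 = 6400; cumulative 12320. Total 12320.
Difference: |32080 − 12320| = 19760.

19760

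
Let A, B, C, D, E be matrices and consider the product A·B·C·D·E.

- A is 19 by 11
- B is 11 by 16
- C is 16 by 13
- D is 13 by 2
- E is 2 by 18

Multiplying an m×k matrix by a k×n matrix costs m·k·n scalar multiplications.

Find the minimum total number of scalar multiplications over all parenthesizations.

Adjacent pairs: AB = 19·11·16 = 3344; BC = 11·16·13 = 2288; CD = 16·13·2 = 416; DE = 13·2·18 = 468.
Length 3: A..C: k=1: 0+2288+19·11·13=5005; k=2: 3344+0+19·16·13=7296 → min 5005 | B..D: k=2: 0+416+11·16·2=768; k=3: 2288+0+11·13·2=2574 → min 768 | C..E: k=3: 0+468+16·13·18=4212; k=4: 416+0+16·2·18=992 → min 992.
Length 4: A..D: k=1: 0+768+19·11·2=1186; k=2: 3344+416+19·16·2=4368; k=3: 5005+0+19·13·2=5499 → min 1186 | B..E: k=2: 0+992+11·16·18=4160; k=3: 2288+468+11·13·18=5330; k=4: 768+0+11·2·18=1164 → min 1164.
Length 5: A..E: k=1: 0+1164+19·11·18=4926; k=2: 3344+992+19·16·18=9808; k=3: 5005+468+19·13·18=9919; k=4: 1186+0+19·2·18=1870 → min 1870.
Optimal order: ((A·(B·(C·D)))·E) with cost 1870.

1870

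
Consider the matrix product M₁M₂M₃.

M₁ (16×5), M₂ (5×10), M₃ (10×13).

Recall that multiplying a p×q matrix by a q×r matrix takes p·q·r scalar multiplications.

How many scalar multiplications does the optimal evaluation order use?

1690

Order (M₁(M₂M₃)): (M₂M₃): 5×10 by 10×13 → 5×13, cost 5·10·13 = 650; (M₁(M₂M₃)): 16×5 by 5×13 → 16×13, cost 16·5·13 = 1040; cumulative 1690. Total 1690.
Order ((M₁M₂)M₃): (M₁M₂): 16×5 by 5×10 → 16×10, cost 16·5·10 = 800; ((M₁M₂)M₃): 16×10 by 10×13 → 16×13, cost 16·10·13 = 2080; cumulative 2880. Total 2880.
Minimum: 1690.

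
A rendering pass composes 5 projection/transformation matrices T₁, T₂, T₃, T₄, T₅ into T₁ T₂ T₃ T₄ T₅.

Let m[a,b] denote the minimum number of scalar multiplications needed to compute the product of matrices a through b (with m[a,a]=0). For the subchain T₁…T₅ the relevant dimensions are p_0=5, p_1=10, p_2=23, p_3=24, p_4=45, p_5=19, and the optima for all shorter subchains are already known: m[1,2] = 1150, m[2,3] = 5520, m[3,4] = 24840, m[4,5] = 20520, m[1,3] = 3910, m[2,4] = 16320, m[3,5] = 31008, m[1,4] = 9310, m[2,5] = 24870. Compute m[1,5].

13585

m[1,5] = min over k∈[1,4] of m[1,k]+m[k+1,5]+p_{0}·p_k·p_{5}.
k=1: 0 + 24870 + 5·10·19 = 25820; k=2: 1150 + 31008 + 5·23·19 = 34343; k=3: 3910 + 20520 + 5·24·19 = 26710; k=4: 9310 + 0 + 5·45·19 = 13585.
Minimum: 13585 at k=4.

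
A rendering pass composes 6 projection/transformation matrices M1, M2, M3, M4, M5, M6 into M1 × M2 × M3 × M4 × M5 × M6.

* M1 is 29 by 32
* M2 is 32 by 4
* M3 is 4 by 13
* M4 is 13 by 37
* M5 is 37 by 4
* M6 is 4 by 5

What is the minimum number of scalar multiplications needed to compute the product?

6504

Adjacent pairs: M1M2 = 29·32·4 = 3712; M2M3 = 32·4·13 = 1664; M3M4 = 4·13·37 = 1924; M4M5 = 13·37·4 = 1924; M5M6 = 37·4·5 = 740.
Length 3: M1..M3: k=1: 0+1664+29·32·13=13728; k=2: 3712+0+29·4·13=5220 → min 5220 | M2..M4: k=2: 0+1924+32·4·37=6660; k=3: 1664+0+32·13·37=17056 → min 6660 | M3..M5: k=3: 0+1924+4·13·4=2132; k=4: 1924+0+4·37·4=2516 → min 2132 | M4..M6: k=4: 0+740+13·37·5=3145; k=5: 1924+0+13·4·5=2184 → min 2184.
Length 4: M1..M4: k=1: 0+6660+29·32·37=40996; k=2: 3712+1924+29·4·37=9928; k=3: 5220+0+29·13·37=19169 → min 9928 | M2..M5: k=2: 0+2132+32·4·4=2644; k=3: 1664+1924+32·13·4=5252; k=4: 6660+0+32·37·4=11396 → min 2644 | M3..M6: k=3: 0+2184+4·13·5=2444; k=4: 1924+740+4·37·5=3404; k=5: 2132+0+4·4·5=2212 → min 2212.
Length 5: M1..M5: k=1: 0+2644+29·32·4=6356; k=2: 3712+2132+29·4·4=6308; k=3: 5220+1924+29·13·4=8652; k=4: 9928+0+29·37·4=14220 → min 6308 | M2..M6: k=2: 0+2212+32·4·5=2852; k=3: 1664+2184+32·13·5=5928; k=4: 6660+740+32·37·5=13320; k=5: 2644+0+32·4·5=3284 → min 2852.
Length 6: M1..M6: k=1: 0+2852+29·32·5=7492; k=2: 3712+2212+29·4·5=6504; k=3: 5220+2184+29·13·5=9289; k=4: 9928+740+29·37·5=16033; k=5: 6308+0+29·4·5=6888 → min 6504.
Optimal order: ((M1 × M2) × ((M3 × (M4 × M5)) × M6)) with cost 6504.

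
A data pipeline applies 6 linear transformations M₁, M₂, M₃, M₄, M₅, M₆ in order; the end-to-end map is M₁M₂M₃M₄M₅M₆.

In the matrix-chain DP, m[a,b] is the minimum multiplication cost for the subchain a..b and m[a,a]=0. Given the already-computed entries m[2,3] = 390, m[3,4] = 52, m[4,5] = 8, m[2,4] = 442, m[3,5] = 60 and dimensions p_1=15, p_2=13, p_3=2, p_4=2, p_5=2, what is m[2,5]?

m[2,5] = min over k∈[2,4] of m[2,k]+m[k+1,5]+p_{1}·p_k·p_{5}.
k=2: 0 + 60 + 15·13·2 = 450; k=3: 390 + 8 + 15·2·2 = 458; k=4: 442 + 0 + 15·2·2 = 502.
Minimum: 450 at k=2.

450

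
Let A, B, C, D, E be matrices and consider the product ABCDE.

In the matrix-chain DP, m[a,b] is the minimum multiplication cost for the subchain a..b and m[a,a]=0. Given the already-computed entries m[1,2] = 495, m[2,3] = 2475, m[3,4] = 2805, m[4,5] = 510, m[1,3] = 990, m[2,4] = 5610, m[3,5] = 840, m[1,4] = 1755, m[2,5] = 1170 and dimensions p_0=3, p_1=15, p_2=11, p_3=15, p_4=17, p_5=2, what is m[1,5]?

1260

m[1,5] = min over k∈[1,4] of m[1,k]+m[k+1,5]+p_{0}·p_k·p_{5}.
k=1: 0 + 1170 + 3·15·2 = 1260; k=2: 495 + 840 + 3·11·2 = 1401; k=3: 990 + 510 + 3·15·2 = 1590; k=4: 1755 + 0 + 3·17·2 = 1857.
Minimum: 1260 at k=1.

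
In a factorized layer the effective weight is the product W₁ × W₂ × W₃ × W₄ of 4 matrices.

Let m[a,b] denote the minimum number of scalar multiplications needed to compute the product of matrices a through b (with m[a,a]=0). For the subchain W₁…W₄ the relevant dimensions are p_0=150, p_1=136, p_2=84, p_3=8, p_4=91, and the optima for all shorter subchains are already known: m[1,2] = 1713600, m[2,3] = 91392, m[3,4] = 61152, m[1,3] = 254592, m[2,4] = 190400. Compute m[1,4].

363792

m[1,4] = min over k∈[1,3] of m[1,k]+m[k+1,4]+p_{0}·p_k·p_{4}.
k=1: 0 + 190400 + 150·136·91 = 2046800; k=2: 1713600 + 61152 + 150·84·91 = 2921352; k=3: 254592 + 0 + 150·8·91 = 363792.
Minimum: 363792 at k=3.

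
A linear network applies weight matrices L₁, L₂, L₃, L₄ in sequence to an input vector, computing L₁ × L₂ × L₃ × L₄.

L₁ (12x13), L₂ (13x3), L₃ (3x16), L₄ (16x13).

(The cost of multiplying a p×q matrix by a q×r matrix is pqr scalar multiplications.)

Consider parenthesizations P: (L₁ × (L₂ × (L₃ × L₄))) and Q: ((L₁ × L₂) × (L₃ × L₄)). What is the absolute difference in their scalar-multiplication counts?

1599

Order P = (L₁ × (L₂ × (L₃ × L₄))): (L₃ × L₄): 3×16 by 16×13 → 3×13, cost 3·16·13 = 624; (L₂ × (L₃ × L₄)): 13×3 by 3×13 → 13×13, cost 13·3·13 = 507; cumulative 1131; (L₁ × (L₂ × (L₃ × L₄))): 12×13 by 13×13 → 12×13, cost 12·13·13 = 2028; cumulative 3159. Total 3159.
Order Q = ((L₁ × L₂) × (L₃ × L₄)): (L₁ × L₂): 12×13 by 13×3 → 12×3, cost 12·13·3 = 468; (L₃ × L₄): 3×16 by 16×13 → 3×13, cost 3·16·13 = 624; ((L₁ × L₂) × (L₃ × L₄)): 12×3 by 3×13 → 12×13, cost 12·3·13 = 468; cumulative 1560. Total 1560.
Difference: |3159 − 1560| = 1599.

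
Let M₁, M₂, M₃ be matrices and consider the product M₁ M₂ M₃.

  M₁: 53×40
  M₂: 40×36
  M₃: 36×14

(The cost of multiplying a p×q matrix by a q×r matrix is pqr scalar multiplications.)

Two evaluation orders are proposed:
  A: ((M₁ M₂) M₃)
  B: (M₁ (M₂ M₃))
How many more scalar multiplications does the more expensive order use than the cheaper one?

Order A = ((M₁ M₂) M₃): (M₁ M₂): 53×40 by 40×36 → 53×36, cost 53·40·36 = 76320; ((M₁ M₂) M₃): 53×36 by 36×14 → 53×14, cost 53·36·14 = 26712; cumulative 103032. Total 103032.
Order B = (M₁ (M₂ M₃)): (M₂ M₃): 40×36 by 36×14 → 40×14, cost 40·36·14 = 20160; (M₁ (M₂ M₃)): 53×40 by 40×14 → 53×14, cost 53·40·14 = 29680; cumulative 49840. Total 49840.
Difference: |103032 − 49840| = 53192.

53192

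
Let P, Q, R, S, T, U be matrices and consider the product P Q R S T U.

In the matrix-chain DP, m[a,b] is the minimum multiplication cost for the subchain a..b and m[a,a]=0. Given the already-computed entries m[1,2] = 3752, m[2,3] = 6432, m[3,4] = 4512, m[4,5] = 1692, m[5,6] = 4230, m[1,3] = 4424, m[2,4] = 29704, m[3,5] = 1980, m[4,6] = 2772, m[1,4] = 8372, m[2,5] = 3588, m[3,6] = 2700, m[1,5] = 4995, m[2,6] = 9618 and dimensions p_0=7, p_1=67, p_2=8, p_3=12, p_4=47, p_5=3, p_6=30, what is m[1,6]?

5625

m[1,6] = min over k∈[1,5] of m[1,k]+m[k+1,6]+p_{0}·p_k·p_{6}.
k=1: 0 + 9618 + 7·67·30 = 23688; k=2: 3752 + 2700 + 7·8·30 = 8132; k=3: 4424 + 2772 + 7·12·30 = 9716; k=4: 8372 + 4230 + 7·47·30 = 22472; k=5: 4995 + 0 + 7·3·30 = 5625.
Minimum: 5625 at k=5.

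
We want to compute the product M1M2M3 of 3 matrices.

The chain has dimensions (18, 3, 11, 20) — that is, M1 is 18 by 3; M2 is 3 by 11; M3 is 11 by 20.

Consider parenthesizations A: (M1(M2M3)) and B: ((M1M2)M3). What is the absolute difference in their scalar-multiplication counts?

Order A = (M1(M2M3)): (M2M3): 3×11 by 11×20 → 3×20, cost 3·11·20 = 660; (M1(M2M3)): 18×3 by 3×20 → 18×20, cost 18·3·20 = 1080; cumulative 1740. Total 1740.
Order B = ((M1M2)M3): (M1M2): 18×3 by 3×11 → 18×11, cost 18·3·11 = 594; ((M1M2)M3): 18×11 by 11×20 → 18×20, cost 18·11·20 = 3960; cumulative 4554. Total 4554.
Difference: |1740 − 4554| = 2814.

2814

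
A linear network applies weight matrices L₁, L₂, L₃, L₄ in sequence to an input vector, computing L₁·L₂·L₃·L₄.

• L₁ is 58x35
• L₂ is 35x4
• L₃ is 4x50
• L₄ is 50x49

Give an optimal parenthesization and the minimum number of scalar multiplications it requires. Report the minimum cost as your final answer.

Adjacent pairs: L₁L₂ = 58·35·4 = 8120; L₂L₃ = 35·4·50 = 7000; L₃L₄ = 4·50·49 = 9800.
Length 3: L₁..L₃: k=1: 0+7000+58·35·50=108500; k=2: 8120+0+58·4·50=19720 → min 19720 | L₂..L₄: k=2: 0+9800+35·4·49=16660; k=3: 7000+0+35·50·49=92750 → min 16660.
Length 4: L₁..L₄: k=1: 0+16660+58·35·49=116130; k=2: 8120+9800+58·4·49=29288; k=3: 19720+0+58·50·49=161820 → min 29288.
Optimal parenthesization: ((L₁·L₂)·(L₃·L₄)) with cost 29288.

29288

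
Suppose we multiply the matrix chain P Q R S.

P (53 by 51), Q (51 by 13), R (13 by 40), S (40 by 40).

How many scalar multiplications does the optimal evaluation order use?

Adjacent pairs: PQ = 53·51·13 = 35139; QR = 51·13·40 = 26520; RS = 13·40·40 = 20800.
Length 3: P..R: k=1: 0+26520+53·51·40=134640; k=2: 35139+0+53·13·40=62699 → min 62699 | Q..S: k=2: 0+20800+51·13·40=47320; k=3: 26520+0+51·40·40=108120 → min 47320.
Length 4: P..S: k=1: 0+47320+53·51·40=155440; k=2: 35139+20800+53·13·40=83499; k=3: 62699+0+53·40·40=147499 → min 83499.
Optimal order: ((P Q) (R S)) with cost 83499.

83499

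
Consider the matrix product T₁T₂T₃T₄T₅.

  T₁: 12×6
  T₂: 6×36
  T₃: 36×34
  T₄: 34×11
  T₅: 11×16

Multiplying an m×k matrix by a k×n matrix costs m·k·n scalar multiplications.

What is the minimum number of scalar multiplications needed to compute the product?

11796

Adjacent pairs: T₁T₂ = 12·6·36 = 2592; T₂T₃ = 6·36·34 = 7344; T₃T₄ = 36·34·11 = 13464; T₄T₅ = 34·11·16 = 5984.
Length 3: T₁..T₃: k=1: 0+7344+12·6·34=9792; k=2: 2592+0+12·36·34=17280 → min 9792 | T₂..T₄: k=2: 0+13464+6·36·11=15840; k=3: 7344+0+6·34·11=9588 → min 9588 | T₃..T₅: k=3: 0+5984+36·34·16=25568; k=4: 13464+0+36·11·16=19800 → min 19800.
Length 4: T₁..T₄: k=1: 0+9588+12·6·11=10380; k=2: 2592+13464+12·36·11=20808; k=3: 9792+0+12·34·11=14280 → min 10380 | T₂..T₅: k=2: 0+19800+6·36·16=23256; k=3: 7344+5984+6·34·16=16592; k=4: 9588+0+6·11·16=10644 → min 10644.
Length 5: T₁..T₅: k=1: 0+10644+12·6·16=11796; k=2: 2592+19800+12·36·16=29304; k=3: 9792+5984+12·34·16=22304; k=4: 10380+0+12·11·16=12492 → min 11796.
Optimal order: (T₁(((T₂T₃)T₄)T₅)) with cost 11796.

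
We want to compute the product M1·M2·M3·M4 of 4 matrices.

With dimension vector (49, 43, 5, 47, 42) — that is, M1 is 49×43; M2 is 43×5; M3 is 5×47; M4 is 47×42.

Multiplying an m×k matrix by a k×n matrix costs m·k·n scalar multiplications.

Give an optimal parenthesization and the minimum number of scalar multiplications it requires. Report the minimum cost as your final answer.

30695

Adjacent pairs: M1M2 = 49·43·5 = 10535; M2M3 = 43·5·47 = 10105; M3M4 = 5·47·42 = 9870.
Length 3: M1..M3: k=1: 0+10105+49·43·47=109134; k=2: 10535+0+49·5·47=22050 → min 22050 | M2..M4: k=2: 0+9870+43·5·42=18900; k=3: 10105+0+43·47·42=94987 → min 18900.
Length 4: M1..M4: k=1: 0+18900+49·43·42=107394; k=2: 10535+9870+49·5·42=30695; k=3: 22050+0+49·47·42=118776 → min 30695.
Optimal parenthesization: ((M1·M2)·(M3·M4)) with cost 30695.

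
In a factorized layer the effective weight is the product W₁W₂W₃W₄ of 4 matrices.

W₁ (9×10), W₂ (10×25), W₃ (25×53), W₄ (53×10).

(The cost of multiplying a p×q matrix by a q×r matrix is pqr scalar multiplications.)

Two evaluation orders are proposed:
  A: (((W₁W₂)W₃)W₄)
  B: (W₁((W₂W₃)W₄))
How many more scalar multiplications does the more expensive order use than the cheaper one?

505

Order A = (((W₁W₂)W₃)W₄): (W₁W₂): 9×10 by 10×25 → 9×25, cost 9·10·25 = 2250; ((W₁W₂)W₃): 9×25 by 25×53 → 9×53, cost 9·25·53 = 11925; cumulative 14175; (((W₁W₂)W₃)W₄): 9×53 by 53×10 → 9×10, cost 9·53·10 = 4770; cumulative 18945. Total 18945.
Order B = (W₁((W₂W₃)W₄)): (W₂W₃): 10×25 by 25×53 → 10×53, cost 10·25·53 = 13250; ((W₂W₃)W₄): 10×53 by 53×10 → 10×10, cost 10·53·10 = 5300; cumulative 18550; (W₁((W₂W₃)W₄)): 9×10 by 10×10 → 9×10, cost 9·10·10 = 900; cumulative 19450. Total 19450.
Difference: |18945 − 19450| = 505.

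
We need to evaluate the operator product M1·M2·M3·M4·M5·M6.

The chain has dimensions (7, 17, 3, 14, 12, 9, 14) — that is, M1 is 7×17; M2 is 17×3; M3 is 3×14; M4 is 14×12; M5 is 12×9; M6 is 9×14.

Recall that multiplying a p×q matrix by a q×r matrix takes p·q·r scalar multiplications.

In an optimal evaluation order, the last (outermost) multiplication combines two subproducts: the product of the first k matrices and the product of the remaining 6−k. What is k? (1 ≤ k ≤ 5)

2

Adjacent pairs: M1M2 = 7·17·3 = 357; M2M3 = 17·3·14 = 714; M3M4 = 3·14·12 = 504; M4M5 = 14·12·9 = 1512; M5M6 = 12·9·14 = 1512.
Length 3: M1..M3: k=1: 0+714+7·17·14=2380; k=2: 357+0+7·3·14=651 → min 651 | M2..M4: k=2: 0+504+17·3·12=1116; k=3: 714+0+17·14·12=3570 → min 1116 | M3..M5: k=3: 0+1512+3·14·9=1890; k=4: 504+0+3·12·9=828 → min 828 | M4..M6: k=4: 0+1512+14·12·14=3864; k=5: 1512+0+14·9·14=3276 → min 3276.
Length 4: M1..M4: k=1: 0+1116+7·17·12=2544; k=2: 357+504+7·3·12=1113; k=3: 651+0+7·14·12=1827 → min 1113 | M2..M5: k=2: 0+828+17·3·9=1287; k=3: 714+1512+17·14·9=4368; k=4: 1116+0+17·12·9=2952 → min 1287 | M3..M6: k=3: 0+3276+3·14·14=3864; k=4: 504+1512+3·12·14=2520; k=5: 828+0+3·9·14=1206 → min 1206.
Length 5: M1..M5: k=1: 0+1287+7·17·9=2358; k=2: 357+828+7·3·9=1374; k=3: 651+1512+7·14·9=3045; k=4: 1113+0+7·12·9=1869 → min 1374 | M2..M6: k=2: 0+1206+17·3·14=1920; k=3: 714+3276+17·14·14=7322; k=4: 1116+1512+17·12·14=5484; k=5: 1287+0+17·9·14=3429 → min 1920.
Top-level splits: k=1: (M1..M1)·(M2..M6) → 0+1920+7·17·14 = 3586; k=2: (M1..M2)·(M3..M6) → 357+1206+7·3·14 = 1857; k=3: (M1..M3)·(M4..M6) → 651+3276+7·14·14 = 5299; k=4: (M1..M4)·(M5..M6) → 1113+1512+7·12·14 = 3801; k=5: (M1..M5)·(M6..M6) → 1374+0+7·9·14 = 2256.
Best split is after M2, i.e. k = 2.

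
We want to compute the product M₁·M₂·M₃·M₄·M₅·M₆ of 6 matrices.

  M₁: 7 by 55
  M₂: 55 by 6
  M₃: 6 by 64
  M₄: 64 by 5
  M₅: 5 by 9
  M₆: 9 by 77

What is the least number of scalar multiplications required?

Adjacent pairs: M₁M₂ = 7·55·6 = 2310; M₂M₃ = 55·6·64 = 21120; M₃M₄ = 6·64·5 = 1920; M₄M₅ = 64·5·9 = 2880; M₅M₆ = 5·9·77 = 3465.
Length 3: M₁..M₃: k=1: 0+21120+7·55·64=45760; k=2: 2310+0+7·6·64=4998 → min 4998 | M₂..M₄: k=2: 0+1920+55·6·5=3570; k=3: 21120+0+55·64·5=38720 → min 3570 | M₃..M₅: k=3: 0+2880+6·64·9=6336; k=4: 1920+0+6·5·9=2190 → min 2190 | M₄..M₆: k=4: 0+3465+64·5·77=28105; k=5: 2880+0+64·9·77=47232 → min 28105.
Length 4: M₁..M₄: k=1: 0+3570+7·55·5=5495; k=2: 2310+1920+7·6·5=4440; k=3: 4998+0+7·64·5=7238 → min 4440 | M₂..M₅: k=2: 0+2190+55·6·9=5160; k=3: 21120+2880+55·64·9=55680; k=4: 3570+0+55·5·9=6045 → min 5160 | M₃..M₆: k=3: 0+28105+6·64·77=57673; k=4: 1920+3465+6·5·77=7695; k=5: 2190+0+6·9·77=6348 → min 6348.
Length 5: M₁..M₅: k=1: 0+5160+7·55·9=8625; k=2: 2310+2190+7·6·9=4878; k=3: 4998+2880+7·64·9=11910; k=4: 4440+0+7·5·9=4755 → min 4755 | M₂..M₆: k=2: 0+6348+55·6·77=31758; k=3: 21120+28105+55·64·77=320265; k=4: 3570+3465+55·5·77=28210; k=5: 5160+0+55·9·77=43275 → min 28210.
Length 6: M₁..M₆: k=1: 0+28210+7·55·77=57855; k=2: 2310+6348+7·6·77=11892; k=3: 4998+28105+7·64·77=67599; k=4: 4440+3465+7·5·77=10600; k=5: 4755+0+7·9·77=9606 → min 9606.
Optimal order: ((((M₁·M₂)·(M₃·M₄))·M₅)·M₆) with cost 9606.

9606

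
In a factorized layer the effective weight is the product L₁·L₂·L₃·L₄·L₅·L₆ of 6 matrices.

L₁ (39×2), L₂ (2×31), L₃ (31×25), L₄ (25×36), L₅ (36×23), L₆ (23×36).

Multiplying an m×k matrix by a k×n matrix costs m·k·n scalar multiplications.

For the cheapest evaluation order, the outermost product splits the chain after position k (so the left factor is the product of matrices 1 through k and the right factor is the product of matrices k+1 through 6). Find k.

1

Adjacent pairs: L₁L₂ = 39·2·31 = 2418; L₂L₃ = 2·31·25 = 1550; L₃L₄ = 31·25·36 = 27900; L₄L₅ = 25·36·23 = 20700; L₅L₆ = 36·23·36 = 29808.
Length 3: L₁..L₃: k=1: 0+1550+39·2·25=3500; k=2: 2418+0+39·31·25=32643 → min 3500 | L₂..L₄: k=2: 0+27900+2·31·36=30132; k=3: 1550+0+2·25·36=3350 → min 3350 | L₃..L₅: k=3: 0+20700+31·25·23=38525; k=4: 27900+0+31·36·23=53568 → min 38525 | L₄..L₆: k=4: 0+29808+25·36·36=62208; k=5: 20700+0+25·23·36=41400 → min 41400.
Length 4: L₁..L₄: k=1: 0+3350+39·2·36=6158; k=2: 2418+27900+39·31·36=73842; k=3: 3500+0+39·25·36=38600 → min 6158 | L₂..L₅: k=2: 0+38525+2·31·23=39951; k=3: 1550+20700+2·25·23=23400; k=4: 3350+0+2·36·23=5006 → min 5006 | L₃..L₆: k=3: 0+41400+31·25·36=69300; k=4: 27900+29808+31·36·36=97884; k=5: 38525+0+31·23·36=64193 → min 64193.
Length 5: L₁..L₅: k=1: 0+5006+39·2·23=6800; k=2: 2418+38525+39·31·23=68750; k=3: 3500+20700+39·25·23=46625; k=4: 6158+0+39·36·23=38450 → min 6800 | L₂..L₆: k=2: 0+64193+2·31·36=66425; k=3: 1550+41400+2·25·36=44750; k=4: 3350+29808+2·36·36=35750; k=5: 5006+0+2·23·36=6662 → min 6662.
Top-level splits: k=1: (L₁..L₁)·(L₂..L₆) → 0+6662+39·2·36 = 9470; k=2: (L₁..L₂)·(L₃..L₆) → 2418+64193+39·31·36 = 110135; k=3: (L₁..L₃)·(L₄..L₆) → 3500+41400+39·25·36 = 80000; k=4: (L₁..L₄)·(L₅..L₆) → 6158+29808+39·36·36 = 86510; k=5: (L₁..L₅)·(L₆..L₆) → 6800+0+39·23·36 = 39092.
Best split is after L₁, i.e. k = 1.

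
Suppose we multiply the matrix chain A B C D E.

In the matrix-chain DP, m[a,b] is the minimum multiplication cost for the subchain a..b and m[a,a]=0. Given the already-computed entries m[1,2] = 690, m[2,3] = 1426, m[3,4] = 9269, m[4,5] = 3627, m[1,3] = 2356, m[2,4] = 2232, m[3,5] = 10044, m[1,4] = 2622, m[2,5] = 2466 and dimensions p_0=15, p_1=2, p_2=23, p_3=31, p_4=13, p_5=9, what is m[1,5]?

2736

m[1,5] = min over k∈[1,4] of m[1,k]+m[k+1,5]+p_{0}·p_k·p_{5}.
k=1: 0 + 2466 + 15·2·9 = 2736; k=2: 690 + 10044 + 15·23·9 = 13839; k=3: 2356 + 3627 + 15·31·9 = 10168; k=4: 2622 + 0 + 15·13·9 = 4377.
Minimum: 2736 at k=1.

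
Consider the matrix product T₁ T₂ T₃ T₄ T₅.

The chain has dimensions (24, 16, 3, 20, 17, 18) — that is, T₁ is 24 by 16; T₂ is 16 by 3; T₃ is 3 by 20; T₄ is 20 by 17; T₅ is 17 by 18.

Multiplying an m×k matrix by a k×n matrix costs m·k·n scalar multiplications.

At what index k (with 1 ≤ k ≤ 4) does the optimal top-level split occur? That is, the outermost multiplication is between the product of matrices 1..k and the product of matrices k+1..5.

Adjacent pairs: T₁T₂ = 24·16·3 = 1152; T₂T₃ = 16·3·20 = 960; T₃T₄ = 3·20·17 = 1020; T₄T₅ = 20·17·18 = 6120.
Length 3: T₁..T₃: k=1: 0+960+24·16·20=8640; k=2: 1152+0+24·3·20=2592 → min 2592 | T₂..T₄: k=2: 0+1020+16·3·17=1836; k=3: 960+0+16·20·17=6400 → min 1836 | T₃..T₅: k=3: 0+6120+3·20·18=7200; k=4: 1020+0+3·17·18=1938 → min 1938.
Length 4: T₁..T₄: k=1: 0+1836+24·16·17=8364; k=2: 1152+1020+24·3·17=3396; k=3: 2592+0+24·20·17=10752 → min 3396 | T₂..T₅: k=2: 0+1938+16·3·18=2802; k=3: 960+6120+16·20·18=12840; k=4: 1836+0+16·17·18=6732 → min 2802.
Top-level splits: k=1: (T₁..T₁)·(T₂..T₅) → 0+2802+24·16·18 = 9714; k=2: (T₁..T₂)·(T₃..T₅) → 1152+1938+24·3·18 = 4386; k=3: (T₁..T₃)·(T₄..T₅) → 2592+6120+24·20·18 = 17352; k=4: (T₁..T₄)·(T₅..T₅) → 3396+0+24·17·18 = 10740.
Best split is after T₂, i.e. k = 2.

2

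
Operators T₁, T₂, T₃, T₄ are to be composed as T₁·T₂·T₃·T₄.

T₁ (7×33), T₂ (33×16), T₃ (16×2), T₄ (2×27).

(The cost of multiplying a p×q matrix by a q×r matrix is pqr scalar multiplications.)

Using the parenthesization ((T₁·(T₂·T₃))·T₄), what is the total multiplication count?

1896

(T₂·T₃): 33×16 by 16×2 → 33×2, cost 33·16·2 = 1056
(T₁·(T₂·T₃)): 7×33 by 33×2 → 7×2, cost 7·33·2 = 462; cumulative 1518
((T₁·(T₂·T₃))·T₄): 7×2 by 2×27 → 7×27, cost 7·2·27 = 378; cumulative 1896
Total: 1896 scalar multiplications.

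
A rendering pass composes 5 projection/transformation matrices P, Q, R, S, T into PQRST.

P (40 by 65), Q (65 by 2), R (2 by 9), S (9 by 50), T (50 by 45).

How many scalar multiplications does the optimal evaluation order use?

14200

Adjacent pairs: PQ = 40·65·2 = 5200; QR = 65·2·9 = 1170; RS = 2·9·50 = 900; ST = 9·50·45 = 20250.
Length 3: P..R: k=1: 0+1170+40·65·9=24570; k=2: 5200+0+40·2·9=5920 → min 5920 | Q..S: k=2: 0+900+65·2·50=7400; k=3: 1170+0+65·9·50=30420 → min 7400 | R..T: k=3: 0+20250+2·9·45=21060; k=4: 900+0+2·50·45=5400 → min 5400.
Length 4: P..S: k=1: 0+7400+40·65·50=137400; k=2: 5200+900+40·2·50=10100; k=3: 5920+0+40·9·50=23920 → min 10100 | Q..T: k=2: 0+5400+65·2·45=11250; k=3: 1170+20250+65·9·45=47745; k=4: 7400+0+65·50·45=153650 → min 11250.
Length 5: P..T: k=1: 0+11250+40·65·45=128250; k=2: 5200+5400+40·2·45=14200; k=3: 5920+20250+40·9·45=42370; k=4: 10100+0+40·50·45=100100 → min 14200.
Optimal order: ((PQ)((RS)T)) with cost 14200.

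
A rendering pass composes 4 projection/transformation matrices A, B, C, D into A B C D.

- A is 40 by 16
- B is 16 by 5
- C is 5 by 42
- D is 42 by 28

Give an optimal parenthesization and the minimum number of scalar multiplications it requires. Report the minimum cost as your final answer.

Adjacent pairs: AB = 40·16·5 = 3200; BC = 16·5·42 = 3360; CD = 5·42·28 = 5880.
Length 3: A..C: k=1: 0+3360+40·16·42=30240; k=2: 3200+0+40·5·42=11600 → min 11600 | B..D: k=2: 0+5880+16·5·28=8120; k=3: 3360+0+16·42·28=22176 → min 8120.
Length 4: A..D: k=1: 0+8120+40·16·28=26040; k=2: 3200+5880+40·5·28=14680; k=3: 11600+0+40·42·28=58640 → min 14680.
Optimal parenthesization: ((A B) (C D)) with cost 14680.

14680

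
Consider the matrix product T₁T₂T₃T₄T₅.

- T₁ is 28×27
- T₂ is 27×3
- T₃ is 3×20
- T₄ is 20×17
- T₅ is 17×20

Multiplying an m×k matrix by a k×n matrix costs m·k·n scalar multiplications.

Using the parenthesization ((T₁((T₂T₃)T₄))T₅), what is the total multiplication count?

(T₂T₃): 27×3 by 3×20 → 27×20, cost 27·3·20 = 1620
((T₂T₃)T₄): 27×20 by 20×17 → 27×17, cost 27·20·17 = 9180; cumulative 10800
(T₁((T₂T₃)T₄)): 28×27 by 27×17 → 28×17, cost 28·27·17 = 12852; cumulative 23652
((T₁((T₂T₃)T₄))T₅): 28×17 by 17×20 → 28×20, cost 28·17·20 = 9520; cumulative 33172
Total: 33172 scalar multiplications.

33172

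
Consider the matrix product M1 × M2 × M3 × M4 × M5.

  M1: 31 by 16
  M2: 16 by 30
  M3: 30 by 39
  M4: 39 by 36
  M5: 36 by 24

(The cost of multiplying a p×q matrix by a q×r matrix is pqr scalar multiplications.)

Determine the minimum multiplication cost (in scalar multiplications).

66912

Adjacent pairs: M1M2 = 31·16·30 = 14880; M2M3 = 16·30·39 = 18720; M3M4 = 30·39·36 = 42120; M4M5 = 39·36·24 = 33696.
Length 3: M1..M3: k=1: 0+18720+31·16·39=38064; k=2: 14880+0+31·30·39=51150 → min 38064 | M2..M4: k=2: 0+42120+16·30·36=59400; k=3: 18720+0+16·39·36=41184 → min 41184 | M3..M5: k=3: 0+33696+30·39·24=61776; k=4: 42120+0+30·36·24=68040 → min 61776.
Length 4: M1..M4: k=1: 0+41184+31·16·36=59040; k=2: 14880+42120+31·30·36=90480; k=3: 38064+0+31·39·36=81588 → min 59040 | M2..M5: k=2: 0+61776+16·30·24=73296; k=3: 18720+33696+16·39·24=67392; k=4: 41184+0+16·36·24=55008 → min 55008.
Length 5: M1..M5: k=1: 0+55008+31·16·24=66912; k=2: 14880+61776+31·30·24=98976; k=3: 38064+33696+31·39·24=100776; k=4: 59040+0+31·36·24=85824 → min 66912.
Optimal order: (M1 × (((M2 × M3) × M4) × M5)) with cost 66912.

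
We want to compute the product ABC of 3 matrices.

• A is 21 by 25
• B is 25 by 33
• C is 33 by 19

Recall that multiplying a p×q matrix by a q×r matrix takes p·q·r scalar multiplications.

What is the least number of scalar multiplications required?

25650

Order (A(BC)): (BC): 25×33 by 33×19 → 25×19, cost 25·33·19 = 15675; (A(BC)): 21×25 by 25×19 → 21×19, cost 21·25·19 = 9975; cumulative 25650. Total 25650.
Order ((AB)C): (AB): 21×25 by 25×33 → 21×33, cost 21·25·33 = 17325; ((AB)C): 21×33 by 33×19 → 21×19, cost 21·33·19 = 13167; cumulative 30492. Total 30492.
Minimum: 25650.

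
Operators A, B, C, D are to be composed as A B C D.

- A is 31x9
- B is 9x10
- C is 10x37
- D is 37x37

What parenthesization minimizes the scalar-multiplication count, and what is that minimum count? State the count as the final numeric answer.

25974

Adjacent pairs: AB = 31·9·10 = 2790; BC = 9·10·37 = 3330; CD = 10·37·37 = 13690.
Length 3: A..C: k=1: 0+3330+31·9·37=13653; k=2: 2790+0+31·10·37=14260 → min 13653 | B..D: k=2: 0+13690+9·10·37=17020; k=3: 3330+0+9·37·37=15651 → min 15651.
Length 4: A..D: k=1: 0+15651+31·9·37=25974; k=2: 2790+13690+31·10·37=27950; k=3: 13653+0+31·37·37=56092 → min 25974.
Optimal parenthesization: (A ((B C) D)) with cost 25974.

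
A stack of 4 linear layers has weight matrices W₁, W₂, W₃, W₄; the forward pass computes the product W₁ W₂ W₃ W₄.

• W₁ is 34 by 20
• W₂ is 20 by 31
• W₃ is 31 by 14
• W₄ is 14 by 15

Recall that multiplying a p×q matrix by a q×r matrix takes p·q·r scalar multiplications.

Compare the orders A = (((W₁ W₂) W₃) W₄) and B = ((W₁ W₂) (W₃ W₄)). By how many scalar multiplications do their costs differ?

Order A = (((W₁ W₂) W₃) W₄): (W₁ W₂): 34×20 by 20×31 → 34×31, cost 34·20·31 = 21080; ((W₁ W₂) W₃): 34×31 by 31×14 → 34×14, cost 34·31·14 = 14756; cumulative 35836; (((W₁ W₂) W₃) W₄): 34×14 by 14×15 → 34×15, cost 34·14·15 = 7140; cumulative 42976. Total 42976.
Order B = ((W₁ W₂) (W₃ W₄)): (W₁ W₂): 34×20 by 20×31 → 34×31, cost 34·20·31 = 21080; (W₃ W₄): 31×14 by 14×15 → 31×15, cost 31·14·15 = 6510; ((W₁ W₂) (W₃ W₄)): 34×31 by 31×15 → 34×15, cost 34·31·15 = 15810; cumulative 43400. Total 43400.
Difference: |42976 − 43400| = 424.

424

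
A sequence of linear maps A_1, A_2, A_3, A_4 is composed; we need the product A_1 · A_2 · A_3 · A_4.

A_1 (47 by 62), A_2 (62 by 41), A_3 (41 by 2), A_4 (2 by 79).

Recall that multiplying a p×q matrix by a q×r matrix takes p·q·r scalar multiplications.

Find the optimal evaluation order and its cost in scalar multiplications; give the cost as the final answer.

Adjacent pairs: A_1A_2 = 47·62·41 = 119474; A_2A_3 = 62·41·2 = 5084; A_3A_4 = 41·2·79 = 6478.
Length 3: A_1..A_3: k=1: 0+5084+47·62·2=10912; k=2: 119474+0+47·41·2=123328 → min 10912 | A_2..A_4: k=2: 0+6478+62·41·79=207296; k=3: 5084+0+62·2·79=14880 → min 14880.
Length 4: A_1..A_4: k=1: 0+14880+47·62·79=245086; k=2: 119474+6478+47·41·79=278185; k=3: 10912+0+47·2·79=18338 → min 18338.
Optimal parenthesization: ((A_1 · (A_2 · A_3)) · A_4) with cost 18338.

18338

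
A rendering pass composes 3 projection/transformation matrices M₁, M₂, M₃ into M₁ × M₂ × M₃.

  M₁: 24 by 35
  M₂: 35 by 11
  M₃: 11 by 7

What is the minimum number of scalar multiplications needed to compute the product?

Order (M₁ × (M₂ × M₃)): (M₂ × M₃): 35×11 by 11×7 → 35×7, cost 35·11·7 = 2695; (M₁ × (M₂ × M₃)): 24×35 by 35×7 → 24×7, cost 24·35·7 = 5880; cumulative 8575. Total 8575.
Order ((M₁ × M₂) × M₃): (M₁ × M₂): 24×35 by 35×11 → 24×11, cost 24·35·11 = 9240; ((M₁ × M₂) × M₃): 24×11 by 11×7 → 24×7, cost 24·11·7 = 1848; cumulative 11088. Total 11088.
Minimum: 8575.

8575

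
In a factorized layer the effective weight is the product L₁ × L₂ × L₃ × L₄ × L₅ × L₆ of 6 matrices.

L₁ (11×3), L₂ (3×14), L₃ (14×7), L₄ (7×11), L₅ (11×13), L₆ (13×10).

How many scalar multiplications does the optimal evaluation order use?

1674

Adjacent pairs: L₁L₂ = 11·3·14 = 462; L₂L₃ = 3·14·7 = 294; L₃L₄ = 14·7·11 = 1078; L₄L₅ = 7·11·13 = 1001; L₅L₆ = 11·13·10 = 1430.
Length 3: L₁..L₃: k=1: 0+294+11·3·7=525; k=2: 462+0+11·14·7=1540 → min 525 | L₂..L₄: k=2: 0+1078+3·14·11=1540; k=3: 294+0+3·7·11=525 → min 525 | L₃..L₅: k=3: 0+1001+14·7·13=2275; k=4: 1078+0+14·11·13=3080 → min 2275 | L₄..L₆: k=4: 0+1430+7·11·10=2200; k=5: 1001+0+7·13·10=1911 → min 1911.
Length 4: L₁..L₄: k=1: 0+525+11·3·11=888; k=2: 462+1078+11·14·11=3234; k=3: 525+0+11·7·11=1372 → min 888 | L₂..L₅: k=2: 0+2275+3·14·13=2821; k=3: 294+1001+3·7·13=1568; k=4: 525+0+3·11·13=954 → min 954 | L₃..L₆: k=3: 0+1911+14·7·10=2891; k=4: 1078+1430+14·11·10=4048; k=5: 2275+0+14·13·10=4095 → min 2891.
Length 5: L₁..L₅: k=1: 0+954+11·3·13=1383; k=2: 462+2275+11·14·13=4739; k=3: 525+1001+11·7·13=2527; k=4: 888+0+11·11·13=2461 → min 1383 | L₂..L₆: k=2: 0+2891+3·14·10=3311; k=3: 294+1911+3·7·10=2415; k=4: 525+1430+3·11·10=2285; k=5: 954+0+3·13·10=1344 → min 1344.
Length 6: L₁..L₆: k=1: 0+1344+11·3·10=1674; k=2: 462+2891+11·14·10=4893; k=3: 525+1911+11·7·10=3206; k=4: 888+1430+11·11·10=3528; k=5: 1383+0+11·13·10=2813 → min 1674.
Optimal order: (L₁ × ((((L₂ × L₃) × L₄) × L₅) × L₆)) with cost 1674.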